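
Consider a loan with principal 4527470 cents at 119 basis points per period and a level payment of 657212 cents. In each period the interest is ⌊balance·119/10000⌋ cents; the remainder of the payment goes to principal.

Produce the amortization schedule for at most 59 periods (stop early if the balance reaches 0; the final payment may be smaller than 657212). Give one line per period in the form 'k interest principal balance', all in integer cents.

1. interest=⌊4527470·119/10000⌋=53876; principal=657212-53876=603336; balance=4527470-603336=3924134
2. interest=⌊3924134·119/10000⌋=46697; principal=657212-46697=610515; balance=3924134-610515=3313619
3. interest=⌊3313619·119/10000⌋=39432; principal=657212-39432=617780; balance=3313619-617780=2695839
4. interest=⌊2695839·119/10000⌋=32080; principal=657212-32080=625132; balance=2695839-625132=2070707
5. interest=⌊2070707·119/10000⌋=24641; principal=657212-24641=632571; balance=2070707-632571=1438136
6. interest=⌊1438136·119/10000⌋=17113; principal=657212-17113=640099; balance=1438136-640099=798037
7. interest=⌊798037·119/10000⌋=9496; principal=657212-9496=647716; balance=798037-647716=150321
8. interest=⌊150321·119/10000⌋=1788; principal=min(657212-1788,150321)=150321; balance=150321-150321=0

1 53876 603336 3924134
2 46697 610515 3313619
3 39432 617780 2695839
4 32080 625132 2070707
5 24641 632571 1438136
6 17113 640099 798037
7 9496 647716 150321
8 1788 150321 0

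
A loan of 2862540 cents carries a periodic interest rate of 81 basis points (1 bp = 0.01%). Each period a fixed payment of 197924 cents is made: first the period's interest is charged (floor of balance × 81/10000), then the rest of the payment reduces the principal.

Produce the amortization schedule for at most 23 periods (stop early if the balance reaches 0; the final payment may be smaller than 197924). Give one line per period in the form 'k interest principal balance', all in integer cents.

1 23186 174738 2687802
2 21771 176153 2511649
3 20344 177580 2334069
4 18905 179019 2155050
5 17455 180469 1974581
6 15994 181930 1792651
7 14520 183404 1609247
8 13034 184890 1424357
9 11537 186387 1237970
10 10027 187897 1050073
11 8505 189419 860654
12 6971 190953 669701
13 5424 192500 477201
14 3865 194059 283142
15 2293 195631 87511
16 708 87511 0

1. interest=⌊2862540·81/10000⌋=23186; principal=197924-23186=174738; balance=2862540-174738=2687802
2. interest=⌊2687802·81/10000⌋=21771; principal=197924-21771=176153; balance=2687802-176153=2511649
3. interest=⌊2511649·81/10000⌋=20344; principal=197924-20344=177580; balance=2511649-177580=2334069
4. interest=⌊2334069·81/10000⌋=18905; principal=197924-18905=179019; balance=2334069-179019=2155050
5. interest=⌊2155050·81/10000⌋=17455; principal=197924-17455=180469; balance=2155050-180469=1974581
6. interest=⌊1974581·81/10000⌋=15994; principal=197924-15994=181930; balance=1974581-181930=1792651
7. interest=⌊1792651·81/10000⌋=14520; principal=197924-14520=183404; balance=1792651-183404=1609247
8. interest=⌊1609247·81/10000⌋=13034; principal=197924-13034=184890; balance=1609247-184890=1424357
9. interest=⌊1424357·81/10000⌋=11537; principal=197924-11537=186387; balance=1424357-186387=1237970
10. interest=⌊1237970·81/10000⌋=10027; principal=197924-10027=187897; balance=1237970-187897=1050073
11. interest=⌊1050073·81/10000⌋=8505; principal=197924-8505=189419; balance=1050073-189419=860654
12. interest=⌊860654·81/10000⌋=6971; principal=197924-6971=190953; balance=860654-190953=669701
13. interest=⌊669701·81/10000⌋=5424; principal=197924-5424=192500; balance=669701-192500=477201
14. interest=⌊477201·81/10000⌋=3865; principal=197924-3865=194059; balance=477201-194059=283142
15. interest=⌊283142·81/10000⌋=2293; principal=197924-2293=195631; balance=283142-195631=87511
16. interest=⌊87511·81/10000⌋=708; principal=min(197924-708,87511)=87511; balance=87511-87511=0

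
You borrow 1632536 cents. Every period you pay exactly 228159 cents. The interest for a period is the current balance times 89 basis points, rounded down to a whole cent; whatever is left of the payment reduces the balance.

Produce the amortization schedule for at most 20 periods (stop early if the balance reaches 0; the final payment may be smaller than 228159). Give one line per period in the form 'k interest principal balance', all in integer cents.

1. interest=⌊1632536·89/10000⌋=14529; principal=228159-14529=213630; balance=1632536-213630=1418906
2. interest=⌊1418906·89/10000⌋=12628; principal=228159-12628=215531; balance=1418906-215531=1203375
3. interest=⌊1203375·89/10000⌋=10710; principal=228159-10710=217449; balance=1203375-217449=985926
4. interest=⌊985926·89/10000⌋=8774; principal=228159-8774=219385; balance=985926-219385=766541
5. interest=⌊766541·89/10000⌋=6822; principal=228159-6822=221337; balance=766541-221337=545204
6. interest=⌊545204·89/10000⌋=4852; principal=228159-4852=223307; balance=545204-223307=321897
7. interest=⌊321897·89/10000⌋=2864; principal=228159-2864=225295; balance=321897-225295=96602
8. interest=⌊96602·89/10000⌋=859; principal=min(228159-859,96602)=96602; balance=96602-96602=0

1 14529 213630 1418906
2 12628 215531 1203375
3 10710 217449 985926
4 8774 219385 766541
5 6822 221337 545204
6 4852 223307 321897
7 2864 225295 96602
8 859 96602 0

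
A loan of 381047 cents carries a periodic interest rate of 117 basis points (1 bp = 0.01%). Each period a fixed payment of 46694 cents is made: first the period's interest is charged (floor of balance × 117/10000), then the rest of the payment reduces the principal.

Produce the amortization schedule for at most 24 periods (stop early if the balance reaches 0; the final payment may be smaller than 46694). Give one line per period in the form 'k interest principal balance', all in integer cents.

1. interest=⌊381047·117/10000⌋=4458; principal=46694-4458=42236; balance=381047-42236=338811
2. interest=⌊338811·117/10000⌋=3964; principal=46694-3964=42730; balance=338811-42730=296081
3. interest=⌊296081·117/10000⌋=3464; principal=46694-3464=43230; balance=296081-43230=252851
4. interest=⌊252851·117/10000⌋=2958; principal=46694-2958=43736; balance=252851-43736=209115
5. interest=⌊209115·117/10000⌋=2446; principal=46694-2446=44248; balance=209115-44248=164867
6. interest=⌊164867·117/10000⌋=1928; principal=46694-1928=44766; balance=164867-44766=120101
7. interest=⌊120101·117/10000⌋=1405; principal=46694-1405=45289; balance=120101-45289=74812
8. interest=⌊74812·117/10000⌋=875; principal=46694-875=45819; balance=74812-45819=28993
9. interest=⌊28993·117/10000⌋=339; principal=min(46694-339,28993)=28993; balance=28993-28993=0

1 4458 42236 338811
2 3964 42730 296081
3 3464 43230 252851
4 2958 43736 209115
5 2446 44248 164867
6 1928 44766 120101
7 1405 45289 74812
8 875 45819 28993
9 339 28993 0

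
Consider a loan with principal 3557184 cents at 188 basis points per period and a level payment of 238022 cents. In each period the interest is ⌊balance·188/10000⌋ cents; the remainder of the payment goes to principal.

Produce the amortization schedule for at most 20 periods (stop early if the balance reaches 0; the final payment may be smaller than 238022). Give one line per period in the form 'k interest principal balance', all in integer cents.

1 66875 171147 3386037
2 63657 174365 3211672
3 60379 177643 3034029
4 57039 180983 2853046
5 53637 184385 2668661
6 50170 187852 2480809
7 46639 191383 2289426
8 43041 194981 2094445
9 39375 198647 1895798
10 35641 202381 1693417
11 31836 206186 1487231
12 27959 210063 1277168
13 24010 214012 1063156
14 19987 218035 845121
15 15888 222134 622987
16 11712 226310 396677
17 7457 230565 166112
18 3122 166112 0

1. interest=⌊3557184·188/10000⌋=66875; principal=238022-66875=171147; balance=3557184-171147=3386037
2. interest=⌊3386037·188/10000⌋=63657; principal=238022-63657=174365; balance=3386037-174365=3211672
3. interest=⌊3211672·188/10000⌋=60379; principal=238022-60379=177643; balance=3211672-177643=3034029
4. interest=⌊3034029·188/10000⌋=57039; principal=238022-57039=180983; balance=3034029-180983=2853046
5. interest=⌊2853046·188/10000⌋=53637; principal=238022-53637=184385; balance=2853046-184385=2668661
6. interest=⌊2668661·188/10000⌋=50170; principal=238022-50170=187852; balance=2668661-187852=2480809
7. interest=⌊2480809·188/10000⌋=46639; principal=238022-46639=191383; balance=2480809-191383=2289426
8. interest=⌊2289426·188/10000⌋=43041; principal=238022-43041=194981; balance=2289426-194981=2094445
9. interest=⌊2094445·188/10000⌋=39375; principal=238022-39375=198647; balance=2094445-198647=1895798
10. interest=⌊1895798·188/10000⌋=35641; principal=238022-35641=202381; balance=1895798-202381=1693417
11. interest=⌊1693417·188/10000⌋=31836; principal=238022-31836=206186; balance=1693417-206186=1487231
12. interest=⌊1487231·188/10000⌋=27959; principal=238022-27959=210063; balance=1487231-210063=1277168
13. interest=⌊1277168·188/10000⌋=24010; principal=238022-24010=214012; balance=1277168-214012=1063156
14. interest=⌊1063156·188/10000⌋=19987; principal=238022-19987=218035; balance=1063156-218035=845121
15. interest=⌊845121·188/10000⌋=15888; principal=238022-15888=222134; balance=845121-222134=622987
16. interest=⌊622987·188/10000⌋=11712; principal=238022-11712=226310; balance=622987-226310=396677
17. interest=⌊396677·188/10000⌋=7457; principal=238022-7457=230565; balance=396677-230565=166112
18. interest=⌊166112·188/10000⌋=3122; principal=min(238022-3122,166112)=166112; balance=166112-166112=0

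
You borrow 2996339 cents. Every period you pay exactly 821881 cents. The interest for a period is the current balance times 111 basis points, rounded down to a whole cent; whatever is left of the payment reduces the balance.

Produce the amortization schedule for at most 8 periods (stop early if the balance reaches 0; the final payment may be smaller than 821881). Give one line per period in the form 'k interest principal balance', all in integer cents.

1 33259 788622 2207717
2 24505 797376 1410341
3 15654 806227 604114
4 6705 604114 0

1. interest=⌊2996339·111/10000⌋=33259; principal=821881-33259=788622; balance=2996339-788622=2207717
2. interest=⌊2207717·111/10000⌋=24505; principal=821881-24505=797376; balance=2207717-797376=1410341
3. interest=⌊1410341·111/10000⌋=15654; principal=821881-15654=806227; balance=1410341-806227=604114
4. interest=⌊604114·111/10000⌋=6705; principal=min(821881-6705,604114)=604114; balance=604114-604114=0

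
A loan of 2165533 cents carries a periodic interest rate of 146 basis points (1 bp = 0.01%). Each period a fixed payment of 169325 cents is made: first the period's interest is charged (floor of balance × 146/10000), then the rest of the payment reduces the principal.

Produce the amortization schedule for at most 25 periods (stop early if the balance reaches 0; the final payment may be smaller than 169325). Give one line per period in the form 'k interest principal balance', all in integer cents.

1 31616 137709 2027824
2 29606 139719 1888105
3 27566 141759 1746346
4 25496 143829 1602517
5 23396 145929 1456588
6 21266 148059 1308529
7 19104 150221 1158308
8 16911 152414 1005894
9 14686 154639 851255
10 12428 156897 694358
11 10137 159188 535170
12 7813 161512 373658
13 5455 163870 209788
14 3062 166263 43525
15 635 43525 0

1. interest=⌊2165533·146/10000⌋=31616; principal=169325-31616=137709; balance=2165533-137709=2027824
2. interest=⌊2027824·146/10000⌋=29606; principal=169325-29606=139719; balance=2027824-139719=1888105
3. interest=⌊1888105·146/10000⌋=27566; principal=169325-27566=141759; balance=1888105-141759=1746346
4. interest=⌊1746346·146/10000⌋=25496; principal=169325-25496=143829; balance=1746346-143829=1602517
5. interest=⌊1602517·146/10000⌋=23396; principal=169325-23396=145929; balance=1602517-145929=1456588
6. interest=⌊1456588·146/10000⌋=21266; principal=169325-21266=148059; balance=1456588-148059=1308529
7. interest=⌊1308529·146/10000⌋=19104; principal=169325-19104=150221; balance=1308529-150221=1158308
8. interest=⌊1158308·146/10000⌋=16911; principal=169325-16911=152414; balance=1158308-152414=1005894
9. interest=⌊1005894·146/10000⌋=14686; principal=169325-14686=154639; balance=1005894-154639=851255
10. interest=⌊851255·146/10000⌋=12428; principal=169325-12428=156897; balance=851255-156897=694358
11. interest=⌊694358·146/10000⌋=10137; principal=169325-10137=159188; balance=694358-159188=535170
12. interest=⌊535170·146/10000⌋=7813; principal=169325-7813=161512; balance=535170-161512=373658
13. interest=⌊373658·146/10000⌋=5455; principal=169325-5455=163870; balance=373658-163870=209788
14. interest=⌊209788·146/10000⌋=3062; principal=169325-3062=166263; balance=209788-166263=43525
15. interest=⌊43525·146/10000⌋=635; principal=min(169325-635,43525)=43525; balance=43525-43525=0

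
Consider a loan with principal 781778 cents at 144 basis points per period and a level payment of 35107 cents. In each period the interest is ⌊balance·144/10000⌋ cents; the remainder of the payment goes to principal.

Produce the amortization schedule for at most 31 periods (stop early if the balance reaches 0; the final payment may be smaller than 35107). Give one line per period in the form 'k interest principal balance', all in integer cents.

1 11257 23850 757928
2 10914 24193 733735
3 10565 24542 709193
4 10212 24895 684298
5 9853 25254 659044
6 9490 25617 633427
7 9121 25986 607441
8 8747 26360 581081
9 8367 26740 554341
10 7982 27125 527216
11 7591 27516 499700
12 7195 27912 471788
13 6793 28314 443474
14 6386 28721 414753
15 5972 29135 385618
16 5552 29555 356063
17 5127 29980 326083
18 4695 30412 295671
19 4257 30850 264821
20 3813 31294 233527
21 3362 31745 201782
22 2905 32202 169580
23 2441 32666 136914
24 1971 33136 103778
25 1494 33613 70165
26 1010 34097 36068
27 519 34588 1480
28 21 1480 0

1. interest=⌊781778·144/10000⌋=11257; principal=35107-11257=23850; balance=781778-23850=757928
2. interest=⌊757928·144/10000⌋=10914; principal=35107-10914=24193; balance=757928-24193=733735
3. interest=⌊733735·144/10000⌋=10565; principal=35107-10565=24542; balance=733735-24542=709193
4. interest=⌊709193·144/10000⌋=10212; principal=35107-10212=24895; balance=709193-24895=684298
5. interest=⌊684298·144/10000⌋=9853; principal=35107-9853=25254; balance=684298-25254=659044
6. interest=⌊659044·144/10000⌋=9490; principal=35107-9490=25617; balance=659044-25617=633427
7. interest=⌊633427·144/10000⌋=9121; principal=35107-9121=25986; balance=633427-25986=607441
8. interest=⌊607441·144/10000⌋=8747; principal=35107-8747=26360; balance=607441-26360=581081
9. interest=⌊581081·144/10000⌋=8367; principal=35107-8367=26740; balance=581081-26740=554341
10. interest=⌊554341·144/10000⌋=7982; principal=35107-7982=27125; balance=554341-27125=527216
11. interest=⌊527216·144/10000⌋=7591; principal=35107-7591=27516; balance=527216-27516=499700
12. interest=⌊499700·144/10000⌋=7195; principal=35107-7195=27912; balance=499700-27912=471788
13. interest=⌊471788·144/10000⌋=6793; principal=35107-6793=28314; balance=471788-28314=443474
14. interest=⌊443474·144/10000⌋=6386; principal=35107-6386=28721; balance=443474-28721=414753
15. interest=⌊414753·144/10000⌋=5972; principal=35107-5972=29135; balance=414753-29135=385618
16. interest=⌊385618·144/10000⌋=5552; principal=35107-5552=29555; balance=385618-29555=356063
17. interest=⌊356063·144/10000⌋=5127; principal=35107-5127=29980; balance=356063-29980=326083
18. interest=⌊326083·144/10000⌋=4695; principal=35107-4695=30412; balance=326083-30412=295671
19. interest=⌊295671·144/10000⌋=4257; principal=35107-4257=30850; balance=295671-30850=264821
20. interest=⌊264821·144/10000⌋=3813; principal=35107-3813=31294; balance=264821-31294=233527
21. interest=⌊233527·144/10000⌋=3362; principal=35107-3362=31745; balance=233527-31745=201782
22. interest=⌊201782·144/10000⌋=2905; principal=35107-2905=32202; balance=201782-32202=169580
23. interest=⌊169580·144/10000⌋=2441; principal=35107-2441=32666; balance=169580-32666=136914
24. interest=⌊136914·144/10000⌋=1971; principal=35107-1971=33136; balance=136914-33136=103778
25. interest=⌊103778·144/10000⌋=1494; principal=35107-1494=33613; balance=103778-33613=70165
26. interest=⌊70165·144/10000⌋=1010; principal=35107-1010=34097; balance=70165-34097=36068
27. interest=⌊36068·144/10000⌋=519; principal=35107-519=34588; balance=36068-34588=1480
28. interest=⌊1480·144/10000⌋=21; principal=min(35107-21,1480)=1480; balance=1480-1480=0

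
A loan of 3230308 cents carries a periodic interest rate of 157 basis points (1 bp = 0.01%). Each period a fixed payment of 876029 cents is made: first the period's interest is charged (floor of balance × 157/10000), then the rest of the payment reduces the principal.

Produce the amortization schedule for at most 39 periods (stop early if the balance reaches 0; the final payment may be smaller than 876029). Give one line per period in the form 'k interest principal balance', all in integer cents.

1. interest=⌊3230308·157/10000⌋=50715; principal=876029-50715=825314; balance=3230308-825314=2404994
2. interest=⌊2404994·157/10000⌋=37758; principal=876029-37758=838271; balance=2404994-838271=1566723
3. interest=⌊1566723·157/10000⌋=24597; principal=876029-24597=851432; balance=1566723-851432=715291
4. interest=⌊715291·157/10000⌋=11230; principal=min(876029-11230,715291)=715291; balance=715291-715291=0

1 50715 825314 2404994
2 37758 838271 1566723
3 24597 851432 715291
4 11230 715291 0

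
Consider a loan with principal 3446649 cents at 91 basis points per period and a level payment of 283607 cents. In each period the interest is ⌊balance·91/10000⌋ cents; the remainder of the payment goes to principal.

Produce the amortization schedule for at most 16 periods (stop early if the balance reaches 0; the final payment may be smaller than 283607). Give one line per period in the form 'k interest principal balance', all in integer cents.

1 31364 252243 3194406
2 29069 254538 2939868
3 26752 256855 2683013
4 24415 259192 2423821
5 22056 261551 2162270
6 19676 263931 1898339
7 17274 266333 1632006
8 14851 268756 1363250
9 12405 271202 1092048
10 9937 273670 818378
11 7447 276160 542218
12 4934 278673 263545
13 2398 263545 0

1. interest=⌊3446649·91/10000⌋=31364; principal=283607-31364=252243; balance=3446649-252243=3194406
2. interest=⌊3194406·91/10000⌋=29069; principal=283607-29069=254538; balance=3194406-254538=2939868
3. interest=⌊2939868·91/10000⌋=26752; principal=283607-26752=256855; balance=2939868-256855=2683013
4. interest=⌊2683013·91/10000⌋=24415; principal=283607-24415=259192; balance=2683013-259192=2423821
5. interest=⌊2423821·91/10000⌋=22056; principal=283607-22056=261551; balance=2423821-261551=2162270
6. interest=⌊2162270·91/10000⌋=19676; principal=283607-19676=263931; balance=2162270-263931=1898339
7. interest=⌊1898339·91/10000⌋=17274; principal=283607-17274=266333; balance=1898339-266333=1632006
8. interest=⌊1632006·91/10000⌋=14851; principal=283607-14851=268756; balance=1632006-268756=1363250
9. interest=⌊1363250·91/10000⌋=12405; principal=283607-12405=271202; balance=1363250-271202=1092048
10. interest=⌊1092048·91/10000⌋=9937; principal=283607-9937=273670; balance=1092048-273670=818378
11. interest=⌊818378·91/10000⌋=7447; principal=283607-7447=276160; balance=818378-276160=542218
12. interest=⌊542218·91/10000⌋=4934; principal=283607-4934=278673; balance=542218-278673=263545
13. interest=⌊263545·91/10000⌋=2398; principal=min(283607-2398,263545)=263545; balance=263545-263545=0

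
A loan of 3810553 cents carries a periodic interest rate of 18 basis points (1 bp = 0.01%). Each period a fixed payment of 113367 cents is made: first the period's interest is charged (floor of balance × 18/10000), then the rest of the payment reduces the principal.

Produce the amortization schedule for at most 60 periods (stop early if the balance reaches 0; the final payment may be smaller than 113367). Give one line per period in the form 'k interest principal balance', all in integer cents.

1. interest=⌊3810553·18/10000⌋=6858; principal=113367-6858=106509; balance=3810553-106509=3704044
2. interest=⌊3704044·18/10000⌋=6667; principal=113367-6667=106700; balance=3704044-106700=3597344
3. interest=⌊3597344·18/10000⌋=6475; principal=113367-6475=106892; balance=3597344-106892=3490452
4. interest=⌊3490452·18/10000⌋=6282; principal=113367-6282=107085; balance=3490452-107085=3383367
5. interest=⌊3383367·18/10000⌋=6090; principal=113367-6090=107277; balance=3383367-107277=3276090
6. interest=⌊3276090·18/10000⌋=5896; principal=113367-5896=107471; balance=3276090-107471=3168619
7. interest=⌊3168619·18/10000⌋=5703; principal=113367-5703=107664; balance=3168619-107664=3060955
8. interest=⌊3060955·18/10000⌋=5509; principal=113367-5509=107858; balance=3060955-107858=2953097
9. interest=⌊2953097·18/10000⌋=5315; principal=113367-5315=108052; balance=2953097-108052=2845045
10. interest=⌊2845045·18/10000⌋=5121; principal=113367-5121=108246; balance=2845045-108246=2736799
11. interest=⌊2736799·18/10000⌋=4926; principal=113367-4926=108441; balance=2736799-108441=2628358
12. interest=⌊2628358·18/10000⌋=4731; principal=113367-4731=108636; balance=2628358-108636=2519722
13. interest=⌊2519722·18/10000⌋=4535; principal=113367-4535=108832; balance=2519722-108832=2410890
14. interest=⌊2410890·18/10000⌋=4339; principal=113367-4339=109028; balance=2410890-109028=2301862
15. interest=⌊2301862·18/10000⌋=4143; principal=113367-4143=109224; balance=2301862-109224=2192638
16. interest=⌊2192638·18/10000⌋=3946; principal=113367-3946=109421; balance=2192638-109421=2083217
17. interest=⌊2083217·18/10000⌋=3749; principal=113367-3749=109618; balance=2083217-109618=1973599
18. interest=⌊1973599·18/10000⌋=3552; principal=113367-3552=109815; balance=1973599-109815=1863784
19. interest=⌊1863784·18/10000⌋=3354; principal=113367-3354=110013; balance=1863784-110013=1753771
20. interest=⌊1753771·18/10000⌋=3156; principal=113367-3156=110211; balance=1753771-110211=1643560
21. interest=⌊1643560·18/10000⌋=2958; principal=113367-2958=110409; balance=1643560-110409=1533151
22. interest=⌊1533151·18/10000⌋=2759; principal=113367-2759=110608; balance=1533151-110608=1422543
23. interest=⌊1422543·18/10000⌋=2560; principal=113367-2560=110807; balance=1422543-110807=1311736
24. interest=⌊1311736·18/10000⌋=2361; principal=113367-2361=111006; balance=1311736-111006=1200730
25. interest=⌊1200730·18/10000⌋=2161; principal=113367-2161=111206; balance=1200730-111206=1089524
26. interest=⌊1089524·18/10000⌋=1961; principal=113367-1961=111406; balance=1089524-111406=978118
27. interest=⌊978118·18/10000⌋=1760; principal=113367-1760=111607; balance=978118-111607=866511
28. interest=⌊866511·18/10000⌋=1559; principal=113367-1559=111808; balance=866511-111808=754703
29. interest=⌊754703·18/10000⌋=1358; principal=113367-1358=112009; balance=754703-112009=642694
30. interest=⌊642694·18/10000⌋=1156; principal=113367-1156=112211; balance=642694-112211=530483
31. interest=⌊530483·18/10000⌋=954; principal=113367-954=112413; balance=530483-112413=418070
32. interest=⌊418070·18/10000⌋=752; principal=113367-752=112615; balance=418070-112615=305455
33. interest=⌊305455·18/10000⌋=549; principal=113367-549=112818; balance=305455-112818=192637
34. interest=⌊192637·18/10000⌋=346; principal=113367-346=113021; balance=192637-113021=79616
35. interest=⌊79616·18/10000⌋=143; principal=min(113367-143,79616)=79616; balance=79616-79616=0

1 6858 106509 3704044
2 6667 106700 3597344
3 6475 106892 3490452
4 6282 107085 3383367
5 6090 107277 3276090
6 5896 107471 3168619
7 5703 107664 3060955
8 5509 107858 2953097
9 5315 108052 2845045
10 5121 108246 2736799
11 4926 108441 2628358
12 4731 108636 2519722
13 4535 108832 2410890
14 4339 109028 2301862
15 4143 109224 2192638
16 3946 109421 2083217
17 3749 109618 1973599
18 3552 109815 1863784
19 3354 110013 1753771
20 3156 110211 1643560
21 2958 110409 1533151
22 2759 110608 1422543
23 2560 110807 1311736
24 2361 111006 1200730
25 2161 111206 1089524
26 1961 111406 978118
27 1760 111607 866511
28 1559 111808 754703
29 1358 112009 642694
30 1156 112211 530483
31 954 112413 418070
32 752 112615 305455
33 549 112818 192637
34 346 113021 79616
35 143 79616 0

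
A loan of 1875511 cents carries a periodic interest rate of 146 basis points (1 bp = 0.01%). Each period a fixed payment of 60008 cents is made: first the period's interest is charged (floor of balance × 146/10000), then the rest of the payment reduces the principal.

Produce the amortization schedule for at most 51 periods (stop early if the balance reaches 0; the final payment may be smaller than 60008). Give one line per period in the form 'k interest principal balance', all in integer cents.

1 27382 32626 1842885
2 26906 33102 1809783
3 26422 33586 1776197
4 25932 34076 1742121
5 25434 34574 1707547
6 24930 35078 1672469
7 24418 35590 1636879
8 23898 36110 1600769
9 23371 36637 1564132
10 22836 37172 1526960
11 22293 37715 1489245
12 21742 38266 1450979
13 21184 38824 1412155
14 20617 39391 1372764
15 20042 39966 1332798
16 19458 40550 1292248
17 18866 41142 1251106
18 18266 41742 1209364
19 17656 42352 1167012
20 17038 42970 1124042
21 16411 43597 1080445
22 15774 44234 1036211
23 15128 44880 991331
24 14473 45535 945796
25 13808 46200 899596
26 13134 46874 852722
27 12449 47559 805163
28 11755 48253 756910
29 11050 48958 707952
30 10336 49672 658280
31 9610 50398 607882
32 8875 51133 556749
33 8128 51880 504869
34 7371 52637 452232
35 6602 53406 398826
36 5822 54186 344640
37 5031 54977 289663
38 4229 55779 233884
39 3414 56594 177290
40 2588 57420 119870
41 1750 58258 61612
42 899 59109 2503
43 36 2503 0

1. interest=⌊1875511·146/10000⌋=27382; principal=60008-27382=32626; balance=1875511-32626=1842885
2. interest=⌊1842885·146/10000⌋=26906; principal=60008-26906=33102; balance=1842885-33102=1809783
3. interest=⌊1809783·146/10000⌋=26422; principal=60008-26422=33586; balance=1809783-33586=1776197
4. interest=⌊1776197·146/10000⌋=25932; principal=60008-25932=34076; balance=1776197-34076=1742121
5. interest=⌊1742121·146/10000⌋=25434; principal=60008-25434=34574; balance=1742121-34574=1707547
6. interest=⌊1707547·146/10000⌋=24930; principal=60008-24930=35078; balance=1707547-35078=1672469
7. interest=⌊1672469·146/10000⌋=24418; principal=60008-24418=35590; balance=1672469-35590=1636879
8. interest=⌊1636879·146/10000⌋=23898; principal=60008-23898=36110; balance=1636879-36110=1600769
9. interest=⌊1600769·146/10000⌋=23371; principal=60008-23371=36637; balance=1600769-36637=1564132
10. interest=⌊1564132·146/10000⌋=22836; principal=60008-22836=37172; balance=1564132-37172=1526960
11. interest=⌊1526960·146/10000⌋=22293; principal=60008-22293=37715; balance=1526960-37715=1489245
12. interest=⌊1489245·146/10000⌋=21742; principal=60008-21742=38266; balance=1489245-38266=1450979
13. interest=⌊1450979·146/10000⌋=21184; principal=60008-21184=38824; balance=1450979-38824=1412155
14. interest=⌊1412155·146/10000⌋=20617; principal=60008-20617=39391; balance=1412155-39391=1372764
15. interest=⌊1372764·146/10000⌋=20042; principal=60008-20042=39966; balance=1372764-39966=1332798
16. interest=⌊1332798·146/10000⌋=19458; principal=60008-19458=40550; balance=1332798-40550=1292248
17. interest=⌊1292248·146/10000⌋=18866; principal=60008-18866=41142; balance=1292248-41142=1251106
18. interest=⌊1251106·146/10000⌋=18266; principal=60008-18266=41742; balance=1251106-41742=1209364
19. interest=⌊1209364·146/10000⌋=17656; principal=60008-17656=42352; balance=1209364-42352=1167012
20. interest=⌊1167012·146/10000⌋=17038; principal=60008-17038=42970; balance=1167012-42970=1124042
21. interest=⌊1124042·146/10000⌋=16411; principal=60008-16411=43597; balance=1124042-43597=1080445
22. interest=⌊1080445·146/10000⌋=15774; principal=60008-15774=44234; balance=1080445-44234=1036211
23. interest=⌊1036211·146/10000⌋=15128; principal=60008-15128=44880; balance=1036211-44880=991331
24. interest=⌊991331·146/10000⌋=14473; principal=60008-14473=45535; balance=991331-45535=945796
25. interest=⌊945796·146/10000⌋=13808; principal=60008-13808=46200; balance=945796-46200=899596
26. interest=⌊899596·146/10000⌋=13134; principal=60008-13134=46874; balance=899596-46874=852722
27. interest=⌊852722·146/10000⌋=12449; principal=60008-12449=47559; balance=852722-47559=805163
28. interest=⌊805163·146/10000⌋=11755; principal=60008-11755=48253; balance=805163-48253=756910
29. interest=⌊756910·146/10000⌋=11050; principal=60008-11050=48958; balance=756910-48958=707952
30. interest=⌊707952·146/10000⌋=10336; principal=60008-10336=49672; balance=707952-49672=658280
31. interest=⌊658280·146/10000⌋=9610; principal=60008-9610=50398; balance=658280-50398=607882
32. interest=⌊607882·146/10000⌋=8875; principal=60008-8875=51133; balance=607882-51133=556749
33. interest=⌊556749·146/10000⌋=8128; principal=60008-8128=51880; balance=556749-51880=504869
34. interest=⌊504869·146/10000⌋=7371; principal=60008-7371=52637; balance=504869-52637=452232
35. interest=⌊452232·146/10000⌋=6602; principal=60008-6602=53406; balance=452232-53406=398826
36. interest=⌊398826·146/10000⌋=5822; principal=60008-5822=54186; balance=398826-54186=344640
37. interest=⌊344640·146/10000⌋=5031; principal=60008-5031=54977; balance=344640-54977=289663
38. interest=⌊289663·146/10000⌋=4229; principal=60008-4229=55779; balance=289663-55779=233884
39. interest=⌊233884·146/10000⌋=3414; principal=60008-3414=56594; balance=233884-56594=177290
40. interest=⌊177290·146/10000⌋=2588; principal=60008-2588=57420; balance=177290-57420=119870
41. interest=⌊119870·146/10000⌋=1750; principal=60008-1750=58258; balance=119870-58258=61612
42. interest=⌊61612·146/10000⌋=899; principal=60008-899=59109; balance=61612-59109=2503
43. interest=⌊2503·146/10000⌋=36; principal=min(60008-36,2503)=2503; balance=2503-2503=0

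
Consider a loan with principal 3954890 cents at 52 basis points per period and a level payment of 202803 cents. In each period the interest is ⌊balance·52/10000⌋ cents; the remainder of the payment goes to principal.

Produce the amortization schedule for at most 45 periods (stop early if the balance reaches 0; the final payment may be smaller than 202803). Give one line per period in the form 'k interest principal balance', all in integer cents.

1 20565 182238 3772652
2 19617 183186 3589466
3 18665 184138 3405328
4 17707 185096 3220232
5 16745 186058 3034174
6 15777 187026 2847148
7 14805 187998 2659150
8 13827 188976 2470174
9 12844 189959 2280215
10 11857 190946 2089269
11 10864 191939 1897330
12 9866 192937 1704393
13 8862 193941 1510452
14 7854 194949 1315503
15 6840 195963 1119540
16 5821 196982 922558
17 4797 198006 724552
18 3767 199036 525516
19 2732 200071 325445
20 1692 201111 124334
21 646 124334 0

1. interest=⌊3954890·52/10000⌋=20565; principal=202803-20565=182238; balance=3954890-182238=3772652
2. interest=⌊3772652·52/10000⌋=19617; principal=202803-19617=183186; balance=3772652-183186=3589466
3. interest=⌊3589466·52/10000⌋=18665; principal=202803-18665=184138; balance=3589466-184138=3405328
4. interest=⌊3405328·52/10000⌋=17707; principal=202803-17707=185096; balance=3405328-185096=3220232
5. interest=⌊3220232·52/10000⌋=16745; principal=202803-16745=186058; balance=3220232-186058=3034174
6. interest=⌊3034174·52/10000⌋=15777; principal=202803-15777=187026; balance=3034174-187026=2847148
7. interest=⌊2847148·52/10000⌋=14805; principal=202803-14805=187998; balance=2847148-187998=2659150
8. interest=⌊2659150·52/10000⌋=13827; principal=202803-13827=188976; balance=2659150-188976=2470174
9. interest=⌊2470174·52/10000⌋=12844; principal=202803-12844=189959; balance=2470174-189959=2280215
10. interest=⌊2280215·52/10000⌋=11857; principal=202803-11857=190946; balance=2280215-190946=2089269
11. interest=⌊2089269·52/10000⌋=10864; principal=202803-10864=191939; balance=2089269-191939=1897330
12. interest=⌊1897330·52/10000⌋=9866; principal=202803-9866=192937; balance=1897330-192937=1704393
13. interest=⌊1704393·52/10000⌋=8862; principal=202803-8862=193941; balance=1704393-193941=1510452
14. interest=⌊1510452·52/10000⌋=7854; principal=202803-7854=194949; balance=1510452-194949=1315503
15. interest=⌊1315503·52/10000⌋=6840; principal=202803-6840=195963; balance=1315503-195963=1119540
16. interest=⌊1119540·52/10000⌋=5821; principal=202803-5821=196982; balance=1119540-196982=922558
17. interest=⌊922558·52/10000⌋=4797; principal=202803-4797=198006; balance=922558-198006=724552
18. interest=⌊724552·52/10000⌋=3767; principal=202803-3767=199036; balance=724552-199036=525516
19. interest=⌊525516·52/10000⌋=2732; principal=202803-2732=200071; balance=525516-200071=325445
20. interest=⌊325445·52/10000⌋=1692; principal=202803-1692=201111; balance=325445-201111=124334
21. interest=⌊124334·52/10000⌋=646; principal=min(202803-646,124334)=124334; balance=124334-124334=0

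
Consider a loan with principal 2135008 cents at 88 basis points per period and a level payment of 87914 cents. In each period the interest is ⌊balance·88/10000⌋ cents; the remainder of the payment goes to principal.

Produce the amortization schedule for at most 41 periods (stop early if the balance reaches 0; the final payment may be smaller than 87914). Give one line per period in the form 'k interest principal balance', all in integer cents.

1. interest=⌊2135008·88/10000⌋=18788; principal=87914-18788=69126; balance=2135008-69126=2065882
2. interest=⌊2065882·88/10000⌋=18179; principal=87914-18179=69735; balance=2065882-69735=1996147
3. interest=⌊1996147·88/10000⌋=17566; principal=87914-17566=70348; balance=1996147-70348=1925799
4. interest=⌊1925799·88/10000⌋=16947; principal=87914-16947=70967; balance=1925799-70967=1854832
5. interest=⌊1854832·88/10000⌋=16322; principal=87914-16322=71592; balance=1854832-71592=1783240
6. interest=⌊1783240·88/10000⌋=15692; principal=87914-15692=72222; balance=1783240-72222=1711018
7. interest=⌊1711018·88/10000⌋=15056; principal=87914-15056=72858; balance=1711018-72858=1638160
8. interest=⌊1638160·88/10000⌋=14415; principal=87914-14415=73499; balance=1638160-73499=1564661
9. interest=⌊1564661·88/10000⌋=13769; principal=87914-13769=74145; balance=1564661-74145=1490516
10. interest=⌊1490516·88/10000⌋=13116; principal=87914-13116=74798; balance=1490516-74798=1415718
11. interest=⌊1415718·88/10000⌋=12458; principal=87914-12458=75456; balance=1415718-75456=1340262
12. interest=⌊1340262·88/10000⌋=11794; principal=87914-11794=76120; balance=1340262-76120=1264142
13. interest=⌊1264142·88/10000⌋=11124; principal=87914-11124=76790; balance=1264142-76790=1187352
14. interest=⌊1187352·88/10000⌋=10448; principal=87914-10448=77466; balance=1187352-77466=1109886
15. interest=⌊1109886·88/10000⌋=9766; principal=87914-9766=78148; balance=1109886-78148=1031738
16. interest=⌊1031738·88/10000⌋=9079; principal=87914-9079=78835; balance=1031738-78835=952903
17. interest=⌊952903·88/10000⌋=8385; principal=87914-8385=79529; balance=952903-79529=873374
18. interest=⌊873374·88/10000⌋=7685; principal=87914-7685=80229; balance=873374-80229=793145
19. interest=⌊793145·88/10000⌋=6979; principal=87914-6979=80935; balance=793145-80935=712210
20. interest=⌊712210·88/10000⌋=6267; principal=87914-6267=81647; balance=712210-81647=630563
21. interest=⌊630563·88/10000⌋=5548; principal=87914-5548=82366; balance=630563-82366=548197
22. interest=⌊548197·88/10000⌋=4824; principal=87914-4824=83090; balance=548197-83090=465107
23. interest=⌊465107·88/10000⌋=4092; principal=87914-4092=83822; balance=465107-83822=381285
24. interest=⌊381285·88/10000⌋=3355; principal=87914-3355=84559; balance=381285-84559=296726
25. interest=⌊296726·88/10000⌋=2611; principal=87914-2611=85303; balance=296726-85303=211423
26. interest=⌊211423·88/10000⌋=1860; principal=87914-1860=86054; balance=211423-86054=125369
27. interest=⌊125369·88/10000⌋=1103; principal=87914-1103=86811; balance=125369-86811=38558
28. interest=⌊38558·88/10000⌋=339; principal=min(87914-339,38558)=38558; balance=38558-38558=0

1 18788 69126 2065882
2 18179 69735 1996147
3 17566 70348 1925799
4 16947 70967 1854832
5 16322 71592 1783240
6 15692 72222 1711018
7 15056 72858 1638160
8 14415 73499 1564661
9 13769 74145 1490516
10 13116 74798 1415718
11 12458 75456 1340262
12 11794 76120 1264142
13 11124 76790 1187352
14 10448 77466 1109886
15 9766 78148 1031738
16 9079 78835 952903
17 8385 79529 873374
18 7685 80229 793145
19 6979 80935 712210
20 6267 81647 630563
21 5548 82366 548197
22 4824 83090 465107
23 4092 83822 381285
24 3355 84559 296726
25 2611 85303 211423
26 1860 86054 125369
27 1103 86811 38558
28 339 38558 0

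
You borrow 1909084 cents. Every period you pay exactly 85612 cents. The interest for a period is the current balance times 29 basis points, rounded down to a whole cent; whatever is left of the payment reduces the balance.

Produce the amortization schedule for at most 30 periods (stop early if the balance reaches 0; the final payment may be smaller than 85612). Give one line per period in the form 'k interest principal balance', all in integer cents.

1 5536 80076 1829008
2 5304 80308 1748700
3 5071 80541 1668159
4 4837 80775 1587384
5 4603 81009 1506375
6 4368 81244 1425131
7 4132 81480 1343651
8 3896 81716 1261935
9 3659 81953 1179982
10 3421 82191 1097791
11 3183 82429 1015362
12 2944 82668 932694
13 2704 82908 849786
14 2464 83148 766638
15 2223 83389 683249
16 1981 83631 599618
17 1738 83874 515744
18 1495 84117 431627
19 1251 84361 347266
20 1007 84605 262661
21 761 84851 177810
22 515 85097 92713
23 268 85344 7369
24 21 7369 0

1. interest=⌊1909084·29/10000⌋=5536; principal=85612-5536=80076; balance=1909084-80076=1829008
2. interest=⌊1829008·29/10000⌋=5304; principal=85612-5304=80308; balance=1829008-80308=1748700
3. interest=⌊1748700·29/10000⌋=5071; principal=85612-5071=80541; balance=1748700-80541=1668159
4. interest=⌊1668159·29/10000⌋=4837; principal=85612-4837=80775; balance=1668159-80775=1587384
5. interest=⌊1587384·29/10000⌋=4603; principal=85612-4603=81009; balance=1587384-81009=1506375
6. interest=⌊1506375·29/10000⌋=4368; principal=85612-4368=81244; balance=1506375-81244=1425131
7. interest=⌊1425131·29/10000⌋=4132; principal=85612-4132=81480; balance=1425131-81480=1343651
8. interest=⌊1343651·29/10000⌋=3896; principal=85612-3896=81716; balance=1343651-81716=1261935
9. interest=⌊1261935·29/10000⌋=3659; principal=85612-3659=81953; balance=1261935-81953=1179982
10. interest=⌊1179982·29/10000⌋=3421; principal=85612-3421=82191; balance=1179982-82191=1097791
11. interest=⌊1097791·29/10000⌋=3183; principal=85612-3183=82429; balance=1097791-82429=1015362
12. interest=⌊1015362·29/10000⌋=2944; principal=85612-2944=82668; balance=1015362-82668=932694
13. interest=⌊932694·29/10000⌋=2704; principal=85612-2704=82908; balance=932694-82908=849786
14. interest=⌊849786·29/10000⌋=2464; principal=85612-2464=83148; balance=849786-83148=766638
15. interest=⌊766638·29/10000⌋=2223; principal=85612-2223=83389; balance=766638-83389=683249
16. interest=⌊683249·29/10000⌋=1981; principal=85612-1981=83631; balance=683249-83631=599618
17. interest=⌊599618·29/10000⌋=1738; principal=85612-1738=83874; balance=599618-83874=515744
18. interest=⌊515744·29/10000⌋=1495; principal=85612-1495=84117; balance=515744-84117=431627
19. interest=⌊431627·29/10000⌋=1251; principal=85612-1251=84361; balance=431627-84361=347266
20. interest=⌊347266·29/10000⌋=1007; principal=85612-1007=84605; balance=347266-84605=262661
21. interest=⌊262661·29/10000⌋=761; principal=85612-761=84851; balance=262661-84851=177810
22. interest=⌊177810·29/10000⌋=515; principal=85612-515=85097; balance=177810-85097=92713
23. interest=⌊92713·29/10000⌋=268; principal=85612-268=85344; balance=92713-85344=7369
24. interest=⌊7369·29/10000⌋=21; principal=min(85612-21,7369)=7369; balance=7369-7369=0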